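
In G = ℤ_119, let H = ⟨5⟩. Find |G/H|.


|⟨5⟩| = n / gcd(5, 119) = 119 / 1 = 119
H is normal (ℤ_119 is abelian).
|G/H| = |G| / |H| = 119 / 119 = 1

|G/H| = 1


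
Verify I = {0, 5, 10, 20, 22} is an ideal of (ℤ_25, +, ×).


Check ideal conditions for I = {0, 5, 10, 20, 22} in ℤ_25:
(1) I is an additive subgroup? No
(2) For r ∈ ℤ_25 and a ∈ I: r·a ∈ I? No  [counterexample: r=2, a=20, r·a mod 25 = 15 ∉ I]

No, I is not an ideal of ℤ_25


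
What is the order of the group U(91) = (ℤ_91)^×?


U(n) is the group of units mod n; |U(n)| = φ(n)
|U(91)| = φ(91) = 72

|U(91) = (ℤ_91)^×| = 72


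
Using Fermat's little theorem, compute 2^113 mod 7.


Fermat's little theorem: if p is prime and gcd(a,p)=1, then a^(p-1) ≡ 1 (mod p)
p = 7 is prime, gcd(2,7) = 1
Reduce exponent: 113 mod 6 = 5
So 2^113 ≡ 2^5 (mod 7)
2^5 mod 7 = 4

2^113 ≡ 4 (mod 7)


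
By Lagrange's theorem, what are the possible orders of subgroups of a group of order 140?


Lagrange's theorem: |H| divides |G|
|G| = 140
Divisors of 140: 1, 2, 4, 5, 7, 10, 14, 20, 28, 35, 70, 140

Possible subgroup orders: {1, 2, 4, 5, 7, 10, 14, 20, 28, 35, 70, 140}


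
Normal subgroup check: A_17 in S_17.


H = A_17 in S_17
A_17 has index 2 in S_17, and every subgroup of index 2 is normal

Yes, normal subgroup


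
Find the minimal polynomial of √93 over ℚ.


√93 satisfies x² - 93 = 0, irreducible over ℚ since 93 is squarefree

Minimal polynomial: x² - 93


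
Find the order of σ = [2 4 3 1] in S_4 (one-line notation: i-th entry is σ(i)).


Cycle decomposition: (1 2 4)
Cycle lengths: 3
Order = lcm(3) = 3

ord(σ) = 3


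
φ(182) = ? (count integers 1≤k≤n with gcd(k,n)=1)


Factor n: 182 = 2 × 7 × 13
φ(n) = n · ∏(1 - 1/p) over distinct primes p | n
φ(182) = 182 · (1 - 1/2) · (1 - 1/7) · (1 - 1/13) = 72

φ(182) = 72


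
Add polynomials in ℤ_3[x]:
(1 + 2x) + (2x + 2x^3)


Add coefficients mod 3:
x^0: 1 + 0 = 1 (mod 3)
x^1: 2 + 2 = 1 (mod 3)
x^2: 0 + 0 = 0 (mod 3)
x^3: 0 + 2 = 2 (mod 3)
Result: 1 + x + 2x^3

f + g = 1 + x + 2x^3


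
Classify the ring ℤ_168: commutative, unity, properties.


ℤ_168 is a commutative ring with unity 1; 168 = 2×84 is composite, so 2·84 ≡ 0 gives zero divisors (not an integral domain)
Commutative: Yes
Integral domain: No
Has unity: Yes

ℤ_168: Commutative=Yes, Unity=Yes


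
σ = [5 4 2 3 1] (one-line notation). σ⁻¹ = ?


To find σ⁻¹, swap domain and range:
σ(1) = 5 → σ⁻¹(5) = 1
σ(2) = 4 → σ⁻¹(4) = 2
σ(3) = 2 → σ⁻¹(2) = 3
σ(4) = 3 → σ⁻¹(3) = 4
σ(5) = 1 → σ⁻¹(1) = 5

σ⁻¹ = [5 3 4 2 1]


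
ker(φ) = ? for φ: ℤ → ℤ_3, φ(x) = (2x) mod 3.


Kernel = preimage of identity
ker(φ) = {x ∈ ℤ : 2x ≡ 0 (mod 3)}. gcd(2,3) = 1, so 2x ≡ 0 (mod 3) ⟺ x ≡ 0 (mod 3/1 = 3). Hence ker(φ) = 3ℤ

ker(φ) = 3ℤ


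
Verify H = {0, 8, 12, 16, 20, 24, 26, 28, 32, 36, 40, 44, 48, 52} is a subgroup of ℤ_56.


Subgroup test for H = {0, 8, 12, 16, 20, 24, 26, 28, 32, 36, 40, 44, 48, 52} in (ℤ_56, +):
(1) 0 ∈ H? Yes
(2) Closure: for all a,b ∈ H, (a+b) mod 56 ∈ H? No  [counterexample: 8 + 26 = 34 ∉ H]
(3) Inverses: for all a ∈ H, -a mod 56 ∈ H? No

No, H is not a subgroup of ℤ_56


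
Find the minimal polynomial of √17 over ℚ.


√17 satisfies x² - 17 = 0, irreducible over ℚ since 17 is squarefree

Minimal polynomial: x² - 17


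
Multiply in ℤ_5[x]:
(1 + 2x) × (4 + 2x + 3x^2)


Expand and collect like terms; reduce coefficients mod 5:
x^0: 1·4 = 4 ≡ 4 (mod 5)
x^1: 1·2 + 2·4 = 10 ≡ 0 (mod 5)
x^2: 1·3 + 2·2 = 7 ≡ 2 (mod 5)
x^3: 2·3 = 6 ≡ 1 (mod 5)
Result: 4 + 2x^2 + x^3

f · g = 4 + 2x^2 + x^3


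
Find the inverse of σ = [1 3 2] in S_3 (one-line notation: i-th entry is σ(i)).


To find σ⁻¹, swap domain and range:
σ(1) = 1 → σ⁻¹(1) = 1
σ(2) = 3 → σ⁻¹(3) = 2
σ(3) = 2 → σ⁻¹(2) = 3

σ⁻¹ = [1 3 2]


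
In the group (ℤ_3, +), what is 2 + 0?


Operation: addition mod 3
2 + 0 = (a + b) mod 3 with a = 2, b = 0

2 + 0 = 2


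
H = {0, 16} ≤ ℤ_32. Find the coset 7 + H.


7 + H = {7 + h (mod 32) : h ∈ H}
7+0=7, 7+16=23

7 + H = {7, 23}


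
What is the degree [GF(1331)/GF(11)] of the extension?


GF(1331) = GF(11^3), so the extension degree is 3

[GF(1331)/GF(11)] = 3


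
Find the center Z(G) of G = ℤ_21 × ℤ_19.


Z(G) = {g ∈ G | gx = xg for all x ∈ G}
Direct product of abelian groups is abelian, so Z(G) = G

Z(ℤ_21 × ℤ_19) = ℤ_21 × ℤ_19


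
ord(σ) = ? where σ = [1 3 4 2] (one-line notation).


Cycle decomposition: (2 3 4)
Cycle lengths: 3
Order = lcm(3) = 3

ord(σ) = 3


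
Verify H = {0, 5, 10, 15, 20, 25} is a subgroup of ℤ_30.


Subgroup test for H = {0, 5, 10, 15, 20, 25} in (ℤ_30, +):
(1) 0 ∈ H? Yes
(2) Closure: for all a,b ∈ H, (a+b) mod 30 ∈ H? Yes
(3) Inverses: for all a ∈ H, -a mod 30 ∈ H? Yes

Yes, H is a subgroup of ℤ_30


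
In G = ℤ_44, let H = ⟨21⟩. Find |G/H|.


|⟨21⟩| = n / gcd(21, 44) = 44 / 1 = 44
H is normal (ℤ_44 is abelian).
|G/H| = |G| / |H| = 44 / 44 = 1

|G/H| = 1


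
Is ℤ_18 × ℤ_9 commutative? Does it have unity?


Direct product ring; commutative with unity (1,1); but (1,0)·(0,1) = (0,0) gives zero divisors, so not an integral domain
Commutative: Yes
Integral domain: No
Has unity: Yes

ℤ_18 × ℤ_9: Commutative=Yes, Unity=Yes


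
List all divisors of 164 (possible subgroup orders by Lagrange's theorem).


Lagrange's theorem: |H| divides |G|
|G| = 164
Divisors of 164: 1, 2, 4, 41, 82, 164

Possible subgroup orders: {1, 2, 4, 41, 82, 164}


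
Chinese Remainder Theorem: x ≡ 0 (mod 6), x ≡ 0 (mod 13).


m₁ = 6, m₂ = 13, gcd = 1, so CRT applies. M = m₁·m₂ = 78
Let M₁ = M/m₁ = 13, M₂ = M/m₂ = 6
Find y₁ ≡ M₁⁻¹ (mod m₁): 13⁻¹ ≡ 1 (mod 6)
Find y₂ ≡ M₂⁻¹ (mod m₂): 6⁻¹ ≡ 11 (mod 13)
x = a₁·M₁·y₁ + a₂·M₂·y₂ = 0·13·1 + 0·6·11 = 0
Reduce mod 78: x ≡ 0
Check: 0 mod 6 = 0 ✓, 0 mod 13 = 0 ✓

x ≡ 0 (mod 78)


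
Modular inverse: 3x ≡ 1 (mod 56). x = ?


Use the extended Euclidean algorithm to write 1 = 3·s + 56·t; then s mod 56 is the inverse.
Euclidean algorithm:
  3 = 0·56 + 3
  56 = 18·3 + 2
  3 = 1·2 + 1
  2 = 2·1 + 0
gcd(3,56) = 1
Back-substitution gives: 3·(19) + 56·(-1) = 1
So 3⁻¹ ≡ 19 ≡ 19 (mod 56)
Check: 3 × 19 = 57 ≡ 1 (mod 56) ✓

3⁻¹ ≡ 19 (mod 56)


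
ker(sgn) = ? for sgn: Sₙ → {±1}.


Kernel = preimage of identity
ker(sgn) = even permutations = Aₙ

ker(sgn) = Aₙ


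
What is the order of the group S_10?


|S_n| = n! (number of permutations of n symbols)
|S_10| = 10! = 3628800

|S_10| = 3628800


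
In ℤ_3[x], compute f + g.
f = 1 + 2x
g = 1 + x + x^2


Add coefficients mod 3:
x^0: 1 + 1 = 2 (mod 3)
x^1: 2 + 1 = 0 (mod 3)
x^2: 0 + 1 = 1 (mod 3)
Result: 2 + x^2

f + g = 2 + x^2


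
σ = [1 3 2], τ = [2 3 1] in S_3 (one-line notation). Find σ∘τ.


σ∘τ: apply τ first, then σ
1 →τ 2 →σ 3
2 →τ 3 →σ 2
3 →τ 1 →σ 1

σ∘τ = [3 2 1]


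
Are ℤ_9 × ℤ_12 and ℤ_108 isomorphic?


Comparing ℤ_9 × ℤ_12 and ℤ_108:
gcd(9,12) = 3 ≠ 1. Max element order in ℤ_9×ℤ_12 is lcm(9,12) = 36 < 108, so it has no element of order 108

No, ℤ_9 × ℤ_12 ≇ ℤ_108


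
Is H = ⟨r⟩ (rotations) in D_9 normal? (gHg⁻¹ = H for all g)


H = ⟨r⟩ (rotations) in D_9
The rotation subgroup ⟨r⟩ has index 2 in D_9, so it is normal

Yes, normal subgroup


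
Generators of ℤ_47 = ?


g generates ℤ_n iff gcd(g,n) = 1
Prime factors of 47: 47
Generators are g ∈ {1,...,46} not divisible by any of these primes.
Generators: {1, 2, 3, 4, 5, 6, 7, 8, 9, 10, 11, 12, 13, 14, 15, 16, 17, 18, 19, 20, 21, 22, 23, 24, 25, 26, 27, 28, 29, 30, 31, 32, 33, 34, 35, 36, 37, 38, 39, 40, 41, 42, 43, 44, 45, 46}
Number of generators = φ(47) = 46

Generators of ℤ_47 = {1, 2, 3, 4, 5, 6, 7, 8, 9, 10, 11, 12, 13, 14, 15, 16, 17, 18, 19, 20, 21, 22, 23, 24, 25, 26, 27, 28, 29, 30, 31, 32, 33, 34, 35, 36, 37, 38, 39, 40, 41, 42, 43, 44, 45, 46}


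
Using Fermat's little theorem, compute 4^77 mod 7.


Fermat's little theorem: if p is prime and gcd(a,p)=1, then a^(p-1) ≡ 1 (mod p)
p = 7 is prime, gcd(4,7) = 1
Reduce exponent: 77 mod 6 = 5
So 4^77 ≡ 4^5 (mod 7)
4^5 mod 7 = 2

4^77 ≡ 2 (mod 7)


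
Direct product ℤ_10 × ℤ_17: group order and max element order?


|ℤ_10 × ℤ_17| = 10 × 17 = 170
Max element order = lcm(10,17) = 170
Cyclic? Yes (gcd=1)

|ℤ_10×ℤ_17| = 170, max element order = 170


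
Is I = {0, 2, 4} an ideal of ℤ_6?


Check ideal conditions for I = {0, 2, 4} in ℤ_6:
(1) I is an additive subgroup? Yes
(2) For r ∈ ℤ_6 and a ∈ I: r·a ∈ I? Yes

Yes, I is an ideal of ℤ_6


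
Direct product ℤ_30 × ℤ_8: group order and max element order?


|ℤ_30 × ℤ_8| = 30 × 8 = 240
Max element order = lcm(30,8) = 120
Cyclic? No (gcd=2)

|ℤ_30×ℤ_8| = 240, max element order = 120


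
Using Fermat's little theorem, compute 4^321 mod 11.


Fermat's little theorem: if p is prime and gcd(a,p)=1, then a^(p-1) ≡ 1 (mod p)
p = 11 is prime, gcd(4,11) = 1
Reduce exponent: 321 mod 10 = 1
So 4^321 ≡ 4^1 (mod 11)
4^1 mod 11 = 4

4^321 ≡ 4 (mod 11)


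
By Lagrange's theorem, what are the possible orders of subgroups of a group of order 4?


Lagrange's theorem: |H| divides |G|
|G| = 4
Divisors of 4: 1, 2, 4

Possible subgroup orders: {1, 2, 4}


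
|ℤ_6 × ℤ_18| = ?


|A × B| = |A| · |B|
|ℤ_6 × ℤ_18| = 6 × 18 = 108

|ℤ_6 × ℤ_18| = 108


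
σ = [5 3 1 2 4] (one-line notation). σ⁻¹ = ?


To find σ⁻¹, swap domain and range:
σ(1) = 5 → σ⁻¹(5) = 1
σ(2) = 3 → σ⁻¹(3) = 2
σ(3) = 1 → σ⁻¹(1) = 3
σ(4) = 2 → σ⁻¹(2) = 4
σ(5) = 4 → σ⁻¹(4) = 5

σ⁻¹ = [3 4 2 5 1]


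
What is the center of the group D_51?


Z(G) = {g ∈ G | gx = xg for all x ∈ G}
For odd n, Z(D_n) = {e}: no nontrivial rotation commutes with all reflections

Z(D_51) = {e}


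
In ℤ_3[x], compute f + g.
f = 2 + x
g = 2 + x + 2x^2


Add coefficients mod 3:
x^0: 2 + 2 = 1 (mod 3)
x^1: 1 + 1 = 2 (mod 3)
x^2: 0 + 2 = 2 (mod 3)
Result: 1 + 2x + 2x^2

f + g = 1 + 2x + 2x^2


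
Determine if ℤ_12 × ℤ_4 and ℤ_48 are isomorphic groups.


Comparing ℤ_12 × ℤ_4 and ℤ_48:
gcd(12,4) = 4 ≠ 1. Max element order in ℤ_12×ℤ_4 is lcm(12,4) = 12 < 48, so it has no element of order 48

No, ℤ_12 × ℤ_4 ≇ ℤ_48


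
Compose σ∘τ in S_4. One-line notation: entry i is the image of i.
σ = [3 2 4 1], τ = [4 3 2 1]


σ∘τ: apply τ first, then σ
1 →τ 4 →σ 1
2 →τ 3 →σ 4
3 →τ 2 →σ 2
4 →τ 1 →σ 3

σ∘τ = [1 4 2 3]


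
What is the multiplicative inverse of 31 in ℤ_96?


Use the extended Euclidean algorithm to write 1 = 31·s + 96·t; then s mod 96 is the inverse.
Euclidean algorithm:
  31 = 0·96 + 31
  96 = 3·31 + 3
  31 = 10·3 + 1
  3 = 3·1 + 0
gcd(31,96) = 1
Back-substitution gives: 31·(31) + 96·(-10) = 1
So 31⁻¹ ≡ 31 ≡ 31 (mod 96)
Check: 31 × 31 = 961 ≡ 1 (mod 96) ✓

31⁻¹ ≡ 31 (mod 96)


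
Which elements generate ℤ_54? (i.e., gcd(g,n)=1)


g generates ℤ_n iff gcd(g,n) = 1
Prime factors of 54: 2, 3
Generators are g ∈ {1,...,53} not divisible by any of these primes.
Generators: {1, 5, 7, 11, 13, 17, 19, 23, 25, 29, 31, 35, 37, 41, 43, 47, 49, 53}
Number of generators = φ(54) = 18

Generators of ℤ_54 = {1, 5, 7, 11, 13, 17, 19, 23, 25, 29, 31, 35, 37, 41, 43, 47, 49, 53}


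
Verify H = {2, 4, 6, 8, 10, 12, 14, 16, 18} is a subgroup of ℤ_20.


Subgroup test for H = {2, 4, 6, 8, 10, 12, 14, 16, 18} in (ℤ_20, +):
(1) 0 ∈ H? No
(2) Closure: for all a,b ∈ H, (a+b) mod 20 ∈ H? No  [counterexample: 2 + 18 = 0 ∉ H]
(3) Inverses: for all a ∈ H, -a mod 20 ∈ H? Yes

No, H is not a subgroup of ℤ_20


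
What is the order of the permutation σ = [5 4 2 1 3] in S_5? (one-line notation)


Cycle decomposition: (1 5 3 2 4)
Cycle lengths: 5
Order = lcm(5) = 5

ord(σ) = 5


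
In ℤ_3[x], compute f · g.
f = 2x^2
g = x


Expand and collect like terms; reduce coefficients mod 3:
x^0: 0·0 = 0 ≡ 0 (mod 3)
x^1: 0·1 + 0·0 = 0 ≡ 0 (mod 3)
x^2: 0·1 + 2·0 = 0 ≡ 0 (mod 3)
x^3: 2·1 = 2 ≡ 2 (mod 3)
Result: 2x^3

f · g = 2x^3


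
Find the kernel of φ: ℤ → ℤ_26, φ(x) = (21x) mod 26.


Kernel = preimage of identity
ker(φ) = {x ∈ ℤ : 21x ≡ 0 (mod 26)}. gcd(21,26) = 1, so 21x ≡ 0 (mod 26) ⟺ x ≡ 0 (mod 26/1 = 26). Hence ker(φ) = 26ℤ

ker(φ) = 26ℤ


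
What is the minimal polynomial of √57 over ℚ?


√57 satisfies x² - 57 = 0, irreducible over ℚ since 57 is squarefree

Minimal polynomial: x² - 57


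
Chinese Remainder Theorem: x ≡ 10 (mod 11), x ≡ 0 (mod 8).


m₁ = 11, m₂ = 8, gcd = 1, so CRT applies. M = m₁·m₂ = 88
Let M₁ = M/m₁ = 8, M₂ = M/m₂ = 11
Find y₁ ≡ M₁⁻¹ (mod m₁): 8⁻¹ ≡ 7 (mod 11)
Find y₂ ≡ M₂⁻¹ (mod m₂): 11⁻¹ ≡ 3 (mod 8)
x = a₁·M₁·y₁ + a₂·M₂·y₂ = 10·8·7 + 0·11·3 = 560
Reduce mod 88: x ≡ 32
Check: 32 mod 11 = 10 ✓, 32 mod 8 = 0 ✓

x ≡ 32 (mod 88)


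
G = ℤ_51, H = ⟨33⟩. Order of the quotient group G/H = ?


|⟨33⟩| = n / gcd(33, 51) = 51 / 3 = 17
H is normal (ℤ_51 is abelian).
|G/H| = |G| / |H| = 51 / 17 = 3

|G/H| = 3


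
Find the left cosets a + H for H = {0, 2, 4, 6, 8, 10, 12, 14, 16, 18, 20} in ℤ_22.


H = {0, 2, 4, 6, 8, 10, 12, 14, 16, 18, 20}, |H| = 11
Number of cosets = |G|/|H| = 22/11 = 2
0 + H = {0, 2, 4, 6, 8, 10, 12, 14, 16, 18, 20}
1 + H = {1, 3, 5, 7, 9, 11, 13, 15, 17, 19, 21}

Cosets: 0+H={0,2,4,6,8,10,12,14,16,18,20}; 1+H={1,3,5,7,9,11,13,15,17,19,21}


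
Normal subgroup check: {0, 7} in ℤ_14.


H = {0, 7} in ℤ_14
ℤ_14 is abelian; every subgroup of an abelian group is normal

Yes, normal subgroup


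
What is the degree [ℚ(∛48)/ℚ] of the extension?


∛48 has minimal polynomial x³ - 48 (irreducible over ℚ since 48 is not a perfect cube)

[ℚ(∛48)/ℚ] = 3


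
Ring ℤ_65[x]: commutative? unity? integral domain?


ℤ_65 has zero divisors (5·13 ≡ 0), and these lift to constant zero divisors in ℤ_65[x]; so not an integral domain
Commutative: Yes
Integral domain: No
Has unity: Yes

ℤ_65[x]: Commutative=Yes, Unity=Yes


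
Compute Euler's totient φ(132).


Factor n: 132 = 2^2 × 3 × 11
φ(n) = n · ∏(1 - 1/p) over distinct primes p | n
φ(132) = 132 · (1 - 1/2) · (1 - 1/3) · (1 - 1/11) = 40

φ(132) = 40


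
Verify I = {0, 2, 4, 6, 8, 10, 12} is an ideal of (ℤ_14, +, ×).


Check ideal conditions for I = {0, 2, 4, 6, 8, 10, 12} in ℤ_14:
(1) I is an additive subgroup? Yes
(2) For r ∈ ℤ_14 and a ∈ I: r·a ∈ I? Yes

Yes, I is an ideal of ℤ_14


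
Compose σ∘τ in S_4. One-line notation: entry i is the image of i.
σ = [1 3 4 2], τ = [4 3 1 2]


σ∘τ: apply τ first, then σ
1 →τ 4 →σ 2
2 →τ 3 →σ 4
3 →τ 1 →σ 1
4 →τ 2 →σ 3

σ∘τ = [2 4 1 3]


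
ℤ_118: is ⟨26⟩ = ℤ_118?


g generates ℤ_n iff gcd(g, n) = 1
gcd(26, 118) = 2
Since gcd = 2 ≠ 1, ⟨26⟩ has order 59 < 118, so 26 is not a generator.

No, 26 does not generate ℤ_118


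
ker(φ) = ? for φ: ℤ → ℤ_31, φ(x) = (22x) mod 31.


Kernel = preimage of identity
ker(φ) = {x ∈ ℤ : 22x ≡ 0 (mod 31)}. gcd(22,31) = 1, so 22x ≡ 0 (mod 31) ⟺ x ≡ 0 (mod 31/1 = 31). Hence ker(φ) = 31ℤ

ker(φ) = 31ℤ


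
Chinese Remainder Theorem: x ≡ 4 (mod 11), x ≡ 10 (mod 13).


m₁ = 11, m₂ = 13, gcd = 1, so CRT applies. M = m₁·m₂ = 143
Let M₁ = M/m₁ = 13, M₂ = M/m₂ = 11
Find y₁ ≡ M₁⁻¹ (mod m₁): 13⁻¹ ≡ 6 (mod 11)
Find y₂ ≡ M₂⁻¹ (mod m₂): 11⁻¹ ≡ 6 (mod 13)
x = a₁·M₁·y₁ + a₂·M₂·y₂ = 4·13·6 + 10·11·6 = 972
Reduce mod 143: x ≡ 114
Check: 114 mod 11 = 4 ✓, 114 mod 13 = 10 ✓

x ≡ 114 (mod 143)


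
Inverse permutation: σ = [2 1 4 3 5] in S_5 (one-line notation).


To find σ⁻¹, swap domain and range:
σ(1) = 2 → σ⁻¹(2) = 1
σ(2) = 1 → σ⁻¹(1) = 2
σ(3) = 4 → σ⁻¹(4) = 3
σ(4) = 3 → σ⁻¹(3) = 4
σ(5) = 5 → σ⁻¹(5) = 5

σ⁻¹ = [2 1 4 3 5]


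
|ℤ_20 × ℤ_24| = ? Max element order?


|ℤ_20 × ℤ_24| = 20 × 24 = 480
Max element order = lcm(20,24) = 120
Cyclic? No (gcd=4)

|ℤ_20×ℤ_24| = 480, max element order = 120


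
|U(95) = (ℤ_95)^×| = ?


U(n) is the group of units mod n; |U(n)| = φ(n)
|U(95)| = φ(95) = 72

|U(95) = (ℤ_95)^×| = 72


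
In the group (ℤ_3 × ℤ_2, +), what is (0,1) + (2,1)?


Operation: componentwise addition mod (3, 2)
(0,1) + (2,1) = ((a₁+b₁) mod 3, (a₂+b₂) mod 2) with a = (0,1), b = (2,1)

(0,1) + (2,1) = (2,0)


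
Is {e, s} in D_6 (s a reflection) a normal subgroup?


H = {e, s} in D_6 (s a reflection)
r·s·r⁻¹ = sr⁻² ≠ s for n ≥ 3, so {e, s} is not closed under conjugation

No, not a normal subgroup


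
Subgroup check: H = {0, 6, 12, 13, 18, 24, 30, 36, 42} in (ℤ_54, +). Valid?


Subgroup test for H = {0, 6, 12, 13, 18, 24, 30, 36, 42} in (ℤ_54, +):
(1) 0 ∈ H? Yes
(2) Closure: for all a,b ∈ H, (a+b) mod 54 ∈ H? No  [counterexample: 6 + 13 = 19 ∉ H]
(3) Inverses: for all a ∈ H, -a mod 54 ∈ H? No

No, H is not a subgroup of ℤ_54


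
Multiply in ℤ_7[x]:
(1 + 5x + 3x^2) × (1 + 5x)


Expand and collect like terms; reduce coefficients mod 7:
x^0: 1·1 = 1 ≡ 1 (mod 7)
x^1: 1·5 + 5·1 = 10 ≡ 3 (mod 7)
x^2: 5·5 + 3·1 = 28 ≡ 0 (mod 7)
x^3: 3·5 = 15 ≡ 1 (mod 7)
Result: 1 + 3x + x^3

f · g = 1 + 3x + x^3


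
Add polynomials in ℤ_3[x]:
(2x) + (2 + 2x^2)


Add coefficients mod 3:
x^0: 0 + 2 = 2 (mod 3)
x^1: 2 + 0 = 2 (mod 3)
x^2: 0 + 2 = 2 (mod 3)
Result: 2 + 2x + 2x^2

f + g = 2 + 2x + 2x^2


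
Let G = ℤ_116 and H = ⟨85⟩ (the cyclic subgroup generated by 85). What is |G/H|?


|⟨85⟩| = n / gcd(85, 116) = 116 / 1 = 116
H is normal (ℤ_116 is abelian).
|G/H| = |G| / |H| = 116 / 116 = 1

|G/H| = 1


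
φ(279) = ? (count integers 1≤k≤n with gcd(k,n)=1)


Factor n: 279 = 3^2 × 31
φ(n) = n · ∏(1 - 1/p) over distinct primes p | n
φ(279) = 279 · (1 - 1/3) · (1 - 1/31) = 180

φ(279) = 180


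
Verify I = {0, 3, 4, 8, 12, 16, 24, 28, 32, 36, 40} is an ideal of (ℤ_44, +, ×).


Check ideal conditions for I = {0, 3, 4, 8, 12, 16, 24, 28, 32, 36, 40} in ℤ_44:
(1) I is an additive subgroup? No
(2) For r ∈ ℤ_44 and a ∈ I: r·a ∈ I? No  [counterexample: r=2, a=3, r·a mod 44 = 6 ∉ I]

No, I is not an ideal of ℤ_44


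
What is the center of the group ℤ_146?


Z(G) = {g ∈ G | gx = xg for all x ∈ G}
ℤ_146 is abelian, so Z(G) = G

Z(ℤ_146) = ℤ_146


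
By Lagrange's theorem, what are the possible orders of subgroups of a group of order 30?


Lagrange's theorem: |H| divides |G|
|G| = 30
Divisors of 30: 1, 2, 3, 5, 6, 10, 15, 30

Possible subgroup orders: {1, 2, 3, 5, 6, 10, 15, 30}


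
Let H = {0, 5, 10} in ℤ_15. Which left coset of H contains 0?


0 + H = {0 + h (mod 15) : h ∈ H}
0+0=0, 0+5=5, 0+10=10

0 + H = {0, 5, 10}


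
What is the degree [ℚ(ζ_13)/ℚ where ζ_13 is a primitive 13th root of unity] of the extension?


[ℚ(ζ_n):ℚ] = deg Φ_n(x) = φ(n). Here φ(13) = 12

[ℚ(ζ_13)/ℚ where ζ_13 is a primitive 13th root of unity] = 12


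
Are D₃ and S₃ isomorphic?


Comparing D₃ and S₃:
Both are the unique non-abelian group of order 6

Yes, D₃ ≅ S₃


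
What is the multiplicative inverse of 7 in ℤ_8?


Use the extended Euclidean algorithm to write 1 = 7·s + 8·t; then s mod 8 is the inverse.
Euclidean algorithm:
  7 = 0·8 + 7
  8 = 1·7 + 1
  7 = 7·1 + 0
gcd(7,8) = 1
Back-substitution gives: 7·(-1) + 8·(1) = 1
So 7⁻¹ ≡ -1 ≡ 7 (mod 8)
Check: 7 × 7 = 49 ≡ 1 (mod 8) ✓

7⁻¹ ≡ 7 (mod 8)


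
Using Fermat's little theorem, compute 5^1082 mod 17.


Fermat's little theorem: if p is prime and gcd(a,p)=1, then a^(p-1) ≡ 1 (mod p)
p = 17 is prime, gcd(5,17) = 1
Reduce exponent: 1082 mod 16 = 10
So 5^1082 ≡ 5^10 (mod 17)
5^10 mod 17 = 9

5^1082 ≡ 9 (mod 17)


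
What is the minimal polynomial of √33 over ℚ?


√33 satisfies x² - 33 = 0, irreducible over ℚ since 33 is squarefree

Minimal polynomial: x² - 33


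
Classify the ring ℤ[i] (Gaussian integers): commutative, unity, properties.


ℤ[i] is a commutative integral domain with unity 1 (in fact a Euclidean domain)
Commutative: Yes
Integral domain: Yes
Has unity: Yes

ℤ[i] (Gaussian integers): Commutative=Yes, Unity=Yes


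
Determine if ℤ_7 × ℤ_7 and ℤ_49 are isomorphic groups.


Comparing ℤ_7 × ℤ_7 and ℤ_49:
gcd(7,7) = 7 ≠ 1. Max element order in ℤ_7×ℤ_7 is lcm(7,7) = 7 < 49, so it has no element of order 49

No, ℤ_7 × ℤ_7 ≇ ℤ_49


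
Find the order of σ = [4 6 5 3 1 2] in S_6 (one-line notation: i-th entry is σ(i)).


Cycle decomposition: (1 4 3 5) (2 6)
Cycle lengths: 4, 2
Order = lcm(4, 2) = 4

ord(σ) = 4


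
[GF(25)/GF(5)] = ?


GF(25) = GF(5^2), so the extension degree is 2

[GF(25)/GF(5)] = 2


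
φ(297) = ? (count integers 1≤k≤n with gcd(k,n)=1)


Factor n: 297 = 3^3 × 11
φ(n) = n · ∏(1 - 1/p) over distinct primes p | n
φ(297) = 297 · (1 - 1/3) · (1 - 1/11) = 180

φ(297) = 180


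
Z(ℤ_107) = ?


Z(G) = {g ∈ G | gx = xg for all x ∈ G}
ℤ_107 is abelian, so Z(G) = G

Z(ℤ_107) = ℤ_107


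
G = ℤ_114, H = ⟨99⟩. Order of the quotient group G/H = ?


|⟨99⟩| = n / gcd(99, 114) = 114 / 3 = 38
H is normal (ℤ_114 is abelian).
|G/H| = |G| / |H| = 114 / 38 = 3

|G/H| = 3


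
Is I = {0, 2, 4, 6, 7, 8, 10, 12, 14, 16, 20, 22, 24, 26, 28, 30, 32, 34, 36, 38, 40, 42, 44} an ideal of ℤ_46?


Check ideal conditions for I = {0, 2, 4, 6, 7, 8, 10, 12, 14, 16, 20, 22, 24, 26, 28, 30, 32, 34, 36, 38, 40, 42, 44} in ℤ_46:
(1) I is an additive subgroup? No
(2) For r ∈ ℤ_46 and a ∈ I: r·a ∈ I? No  [counterexample: r=2, a=32, r·a mod 46 = 18 ∉ I]

No, I is not an ideal of ℤ_46


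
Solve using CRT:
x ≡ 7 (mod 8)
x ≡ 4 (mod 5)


m₁ = 8, m₂ = 5, gcd = 1, so CRT applies. M = m₁·m₂ = 40
Let M₁ = M/m₁ = 5, M₂ = M/m₂ = 8
Find y₁ ≡ M₁⁻¹ (mod m₁): 5⁻¹ ≡ 5 (mod 8)
Find y₂ ≡ M₂⁻¹ (mod m₂): 8⁻¹ ≡ 2 (mod 5)
x = a₁·M₁·y₁ + a₂·M₂·y₂ = 7·5·5 + 4·8·2 = 239
Reduce mod 40: x ≡ 39
Check: 39 mod 8 = 7 ✓, 39 mod 5 = 4 ✓

x ≡ 39 (mod 40)


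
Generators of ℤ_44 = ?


g generates ℤ_n iff gcd(g,n) = 1
Prime factors of 44: 2, 11
Generators are g ∈ {1,...,43} not divisible by any of these primes.
Generators: {1, 3, 5, 7, 9, 13, 15, 17, 19, 21, 23, 25, 27, 29, 31, 35, 37, 39, 41, 43}
Number of generators = φ(44) = 20

Generators of ℤ_44 = {1, 3, 5, 7, 9, 13, 15, 17, 19, 21, 23, 25, 27, 29, 31, 35, 37, 39, 41, 43}


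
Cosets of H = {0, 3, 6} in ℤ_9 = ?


H = {0, 3, 6}, |H| = 3
Number of cosets = |G|/|H| = 9/3 = 3
0 + H = {0, 3, 6}
1 + H = {1, 4, 7}
2 + H = {2, 5, 8}

Cosets: 0+H={0,3,6}; 1+H={1,4,7}; 2+H={2,5,8}


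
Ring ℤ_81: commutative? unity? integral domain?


ℤ_81 is a commutative ring with unity 1; 81 = 3×27 is composite, so 3·27 ≡ 0 gives zero divisors (not an integral domain)
Commutative: Yes
Integral domain: No
Has unity: Yes

ℤ_81: Commutative=Yes, Unity=Yes


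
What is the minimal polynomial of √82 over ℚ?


√82 satisfies x² - 82 = 0, irreducible over ℚ since 82 is squarefree

Minimal polynomial: x² - 82


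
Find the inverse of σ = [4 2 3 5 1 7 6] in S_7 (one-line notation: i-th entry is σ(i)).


To find σ⁻¹, swap domain and range:
σ(1) = 4 → σ⁻¹(4) = 1
σ(2) = 2 → σ⁻¹(2) = 2
σ(3) = 3 → σ⁻¹(3) = 3
σ(4) = 5 → σ⁻¹(5) = 4
σ(5) = 1 → σ⁻¹(1) = 5
σ(6) = 7 → σ⁻¹(7) = 6
σ(7) = 6 → σ⁻¹(6) = 7

σ⁻¹ = [5 2 3 1 4 7 6]


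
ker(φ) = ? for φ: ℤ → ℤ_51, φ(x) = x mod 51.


Kernel = preimage of identity
ker(φ) = {x ∈ ℤ : x ≡ 0 (mod 51)} = 51ℤ = {0, ±51, ±102, ...}

ker(φ) = 51ℤ


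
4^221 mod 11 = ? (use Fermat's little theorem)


Fermat's little theorem: if p is prime and gcd(a,p)=1, then a^(p-1) ≡ 1 (mod p)
p = 11 is prime, gcd(4,11) = 1
Reduce exponent: 221 mod 10 = 1
So 4^221 ≡ 4^1 (mod 11)
4^1 mod 11 = 4

4^221 ≡ 4 (mod 11)


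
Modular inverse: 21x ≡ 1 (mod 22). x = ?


Use the extended Euclidean algorithm to write 1 = 21·s + 22·t; then s mod 22 is the inverse.
Euclidean algorithm:
  21 = 0·22 + 21
  22 = 1·21 + 1
  21 = 21·1 + 0
gcd(21,22) = 1
Back-substitution gives: 21·(-1) + 22·(1) = 1
So 21⁻¹ ≡ -1 ≡ 21 (mod 22)
Check: 21 × 21 = 441 ≡ 1 (mod 22) ✓

21⁻¹ ≡ 21 (mod 22)


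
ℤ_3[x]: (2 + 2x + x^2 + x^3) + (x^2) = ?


Add coefficients mod 3:
x^0: 2 + 0 = 2 (mod 3)
x^1: 2 + 0 = 2 (mod 3)
x^2: 1 + 1 = 2 (mod 3)
x^3: 1 + 0 = 1 (mod 3)
Result: 2 + 2x + 2x^2 + x^3

f + g = 2 + 2x + 2x^2 + x^3


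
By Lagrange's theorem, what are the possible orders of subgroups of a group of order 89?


Lagrange's theorem: |H| divides |G|
|G| = 89
Divisors of 89: 1, 89

Possible subgroup orders: {1, 89}


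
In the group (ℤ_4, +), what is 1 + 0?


Operation: addition mod 4
1 + 0 = (a + b) mod 4 with a = 1, b = 0

1 + 0 = 1


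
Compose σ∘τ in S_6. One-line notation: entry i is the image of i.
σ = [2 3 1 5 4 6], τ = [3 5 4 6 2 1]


σ∘τ: apply τ first, then σ
1 →τ 3 →σ 1
2 →τ 5 →σ 4
3 →τ 4 →σ 5
4 →τ 6 →σ 6
5 →τ 2 →σ 3
6 →τ 1 →σ 2

σ∘τ = [1 4 5 6 3 2]


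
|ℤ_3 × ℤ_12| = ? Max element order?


|ℤ_3 × ℤ_12| = 3 × 12 = 36
Max element order = lcm(3,12) = 12
Cyclic? No (gcd=3)

|ℤ_3×ℤ_12| = 36, max element order = 12


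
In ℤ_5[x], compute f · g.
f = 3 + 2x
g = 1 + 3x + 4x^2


Expand and collect like terms; reduce coefficients mod 5:
x^0: 3·1 = 3 ≡ 3 (mod 5)
x^1: 3·3 + 2·1 = 11 ≡ 1 (mod 5)
x^2: 3·4 + 2·3 = 18 ≡ 3 (mod 5)
x^3: 2·4 = 8 ≡ 3 (mod 5)
Result: 3 + x + 3x^2 + 3x^3

f · g = 3 + x + 3x^2 + 3x^3


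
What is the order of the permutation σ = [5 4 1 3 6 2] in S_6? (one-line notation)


Cycle decomposition: (1 5 6 2 4 3)
Cycle lengths: 6
Order = lcm(6) = 6

ord(σ) = 6


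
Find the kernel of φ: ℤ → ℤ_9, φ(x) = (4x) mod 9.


Kernel = preimage of identity
ker(φ) = {x ∈ ℤ : 4x ≡ 0 (mod 9)}. gcd(4,9) = 1, so 4x ≡ 0 (mod 9) ⟺ x ≡ 0 (mod 9/1 = 9). Hence ker(φ) = 9ℤ

ker(φ) = 9ℤ


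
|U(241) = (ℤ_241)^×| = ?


U(n) is the group of units mod n; |U(n)| = φ(n)
|U(241)| = φ(241) = 240

|U(241) = (ℤ_241)^×| = 240


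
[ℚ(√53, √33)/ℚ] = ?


[ℚ(√53,√33):ℚ] = [ℚ(√53,√33):ℚ(√53)]·[ℚ(√53):ℚ] = 2·2 = 4

[ℚ(√53, √33)/ℚ] = 4


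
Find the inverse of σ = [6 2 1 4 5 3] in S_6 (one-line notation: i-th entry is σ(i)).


To find σ⁻¹, swap domain and range:
σ(1) = 6 → σ⁻¹(6) = 1
σ(2) = 2 → σ⁻¹(2) = 2
σ(3) = 1 → σ⁻¹(1) = 3
σ(4) = 4 → σ⁻¹(4) = 4
σ(5) = 5 → σ⁻¹(5) = 5
σ(6) = 3 → σ⁻¹(3) = 6

σ⁻¹ = [3 2 6 4 5 1]


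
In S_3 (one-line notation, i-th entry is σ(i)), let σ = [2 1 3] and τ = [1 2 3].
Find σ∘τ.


σ∘τ: apply τ first, then σ
1 →τ 1 →σ 2
2 →τ 2 →σ 1
3 →τ 3 →σ 3

σ∘τ = [2 1 3]


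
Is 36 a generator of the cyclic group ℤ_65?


g generates ℤ_n iff gcd(g, n) = 1
gcd(36, 65) = 1
Since gcd = 1, 36 is a generator.

Yes, 36 generates ℤ_65


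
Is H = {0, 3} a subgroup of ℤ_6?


Subgroup test for H = {0, 3} in (ℤ_6, +):
(1) 0 ∈ H? Yes
(2) Closure: for all a,b ∈ H, (a+b) mod 6 ∈ H? Yes
(3) Inverses: for all a ∈ H, -a mod 6 ∈ H? Yes

Yes, H is a subgroup of ℤ_6


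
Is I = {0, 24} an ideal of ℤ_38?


Check ideal conditions for I = {0, 24} in ℤ_38:
(1) I is an additive subgroup? No
(2) For r ∈ ℤ_38 and a ∈ I: r·a ∈ I? No  [counterexample: r=2, a=24, r·a mod 38 = 10 ∉ I]

No, I is not an ideal of ℤ_38


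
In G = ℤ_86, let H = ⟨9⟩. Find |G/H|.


|⟨9⟩| = n / gcd(9, 86) = 86 / 1 = 86
H is normal (ℤ_86 is abelian).
|G/H| = |G| / |H| = 86 / 86 = 1

|G/H| = 1


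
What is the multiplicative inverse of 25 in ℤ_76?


Use the extended Euclidean algorithm to write 1 = 25·s + 76·t; then s mod 76 is the inverse.
Euclidean algorithm:
  25 = 0·76 + 25
  76 = 3·25 + 1
  25 = 25·1 + 0
gcd(25,76) = 1
Back-substitution gives: 25·(-3) + 76·(1) = 1
So 25⁻¹ ≡ -3 ≡ 73 (mod 76)
Check: 25 × 73 = 1825 ≡ 1 (mod 76) ✓

25⁻¹ ≡ 73 (mod 76)


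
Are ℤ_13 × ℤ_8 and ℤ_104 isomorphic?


Comparing ℤ_13 × ℤ_8 and ℤ_104:
gcd(13,8) = 1, so ℤ_13 × ℤ_8 ≅ ℤ_104 (CRT)

Yes, ℤ_13 × ℤ_8 ≅ ℤ_104


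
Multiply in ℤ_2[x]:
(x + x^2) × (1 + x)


Expand and collect like terms; reduce coefficients mod 2:
x^0: 0·1 = 0 ≡ 0 (mod 2)
x^1: 0·1 + 1·1 = 1 ≡ 1 (mod 2)
x^2: 1·1 + 1·1 = 2 ≡ 0 (mod 2)
x^3: 1·1 = 1 ≡ 1 (mod 2)
Result: x + x^3

f · g = x + x^3


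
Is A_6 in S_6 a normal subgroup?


H = A_6 in S_6
A_6 has index 2 in S_6, and every subgroup of index 2 is normal

Yes, normal subgroup


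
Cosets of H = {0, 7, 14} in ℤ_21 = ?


H = {0, 7, 14}, |H| = 3
Number of cosets = |G|/|H| = 21/3 = 7
0 + H = {0, 7, 14}
1 + H = {1, 8, 15}
2 + H = {2, 9, 16}
3 + H = {3, 10, 17}
4 + H = {4, 11, 18}
5 + H = {5, 12, 19}
6 + H = {6, 13, 20}

Cosets: 0+H={0,7,14}; 1+H={1,8,15}; 2+H={2,9,16}; 3+H={3,10,17}; 4+H={4,11,18}; 5+H={5,12,19}; 6+H={6,13,20}


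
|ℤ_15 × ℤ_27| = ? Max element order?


|ℤ_15 × ℤ_27| = 15 × 27 = 405
Max element order = lcm(15,27) = 135
Cyclic? No (gcd=3)

|ℤ_15×ℤ_27| = 405, max element order = 135


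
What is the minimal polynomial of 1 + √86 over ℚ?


Let α = 1 + √86. Then α - 1 = √86, so (α - 1)² = 86, giving α² - 2α - 85 = 0. Degree 2 and α ∉ ℚ, so this is the minimal polynomial.

Minimal polynomial: x² - 2x - 85


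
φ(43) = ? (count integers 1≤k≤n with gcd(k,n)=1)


Factor n: 43 = 43
φ(n) = n · ∏(1 - 1/p) over distinct primes p | n
φ(43) = 43 · (1 - 1/43) = 42

φ(43) = 42


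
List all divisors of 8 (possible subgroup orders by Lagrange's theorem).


Lagrange's theorem: |H| divides |G|
|G| = 8
Divisors of 8: 1, 2, 4, 8

Possible subgroup orders: {1, 2, 4, 8}


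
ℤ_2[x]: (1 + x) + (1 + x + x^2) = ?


Add coefficients mod 2:
x^0: 1 + 1 = 0 (mod 2)
x^1: 1 + 1 = 0 (mod 2)
x^2: 0 + 1 = 1 (mod 2)
Result: x^2

f + g = x^2


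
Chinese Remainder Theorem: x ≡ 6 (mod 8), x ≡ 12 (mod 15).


m₁ = 8, m₂ = 15, gcd = 1, so CRT applies. M = m₁·m₂ = 120
Let M₁ = M/m₁ = 15, M₂ = M/m₂ = 8
Find y₁ ≡ M₁⁻¹ (mod m₁): 15⁻¹ ≡ 7 (mod 8)
Find y₂ ≡ M₂⁻¹ (mod m₂): 8⁻¹ ≡ 2 (mod 15)
x = a₁·M₁·y₁ + a₂·M₂·y₂ = 6·15·7 + 12·8·2 = 822
Reduce mod 120: x ≡ 102
Check: 102 mod 8 = 6 ✓, 102 mod 15 = 12 ✓

x ≡ 102 (mod 120)


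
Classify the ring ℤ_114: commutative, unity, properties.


ℤ_114 is a commutative ring with unity 1; 114 = 2×57 is composite, so 2·57 ≡ 0 gives zero divisors (not an integral domain)
Commutative: Yes
Integral domain: No
Has unity: Yes

ℤ_114: Commutative=Yes, Unity=Yes


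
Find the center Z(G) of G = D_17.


Z(G) = {g ∈ G | gx = xg for all x ∈ G}
For odd n, Z(D_n) = {e}: no nontrivial rotation commutes with all reflections

Z(D_17) = {e}


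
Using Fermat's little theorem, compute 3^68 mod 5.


Fermat's little theorem: if p is prime and gcd(a,p)=1, then a^(p-1) ≡ 1 (mod p)
p = 5 is prime, gcd(3,5) = 1
Reduce exponent: 68 mod 4 = 0
So 3^68 ≡ 3^0 (mod 5)
3^0 = 1

3^68 ≡ 1 (mod 5)


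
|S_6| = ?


|S_n| = n! (number of permutations of n symbols)
|S_6| = 6! = 720

|S_6| = 720


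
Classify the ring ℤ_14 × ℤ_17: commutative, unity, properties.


Direct product ring; commutative with unity (1,1); but (1,0)·(0,1) = (0,0) gives zero divisors, so not an integral domain
Commutative: Yes
Integral domain: No
Has unity: Yes

ℤ_14 × ℤ_17: Commutative=Yes, Unity=Yes


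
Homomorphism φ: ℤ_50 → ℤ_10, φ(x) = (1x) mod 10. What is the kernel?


Kernel = preimage of identity
ker(φ) = {x ∈ ℤ_50 : 1x ≡ 0 (mod 10)}. Since 10 | 50, φ is well-defined. The kernel is the cyclic subgroup ⟨10⟩ of ℤ_50 (order 5), i.e. {0, 10, 20, 30, 40}

ker(φ) = {0, 10, 20, 30, 40}


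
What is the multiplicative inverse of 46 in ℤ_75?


Use the extended Euclidean algorithm to write 1 = 46·s + 75·t; then s mod 75 is the inverse.
Euclidean algorithm:
  46 = 0·75 + 46
  75 = 1·46 + 29
  46 = 1·29 + 17
  29 = 1·17 + 12
  17 = 1·12 + 5
  12 = 2·5 + 2
  5 = 2·2 + 1
  2 = 2·1 + 0
gcd(46,75) = 1
Back-substitution gives: 46·(31) + 75·(-19) = 1
So 46⁻¹ ≡ 31 ≡ 31 (mod 75)
Check: 46 × 31 = 1426 ≡ 1 (mod 75) ✓

46⁻¹ ≡ 31 (mod 75)


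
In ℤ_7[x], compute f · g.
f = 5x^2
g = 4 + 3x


Expand and collect like terms; reduce coefficients mod 7:
x^0: 0·4 = 0 ≡ 0 (mod 7)
x^1: 0·3 + 0·4 = 0 ≡ 0 (mod 7)
x^2: 0·3 + 5·4 = 20 ≡ 6 (mod 7)
x^3: 5·3 = 15 ≡ 1 (mod 7)
Result: 6x^2 + x^3

f · g = 6x^2 + x^3


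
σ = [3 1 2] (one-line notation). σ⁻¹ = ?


To find σ⁻¹, swap domain and range:
σ(1) = 3 → σ⁻¹(3) = 1
σ(2) = 1 → σ⁻¹(1) = 2
σ(3) = 2 → σ⁻¹(2) = 3

σ⁻¹ = [2 3 1]


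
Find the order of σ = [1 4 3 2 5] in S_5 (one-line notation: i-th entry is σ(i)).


Cycle decomposition: (2 4)
Cycle lengths: 2
Order = lcm(2) = 2

ord(σ) = 2


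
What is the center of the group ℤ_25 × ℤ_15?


Z(G) = {g ∈ G | gx = xg for all x ∈ G}
Direct product of abelian groups is abelian, so Z(G) = G

Z(ℤ_25 × ℤ_15) = ℤ_25 × ℤ_15


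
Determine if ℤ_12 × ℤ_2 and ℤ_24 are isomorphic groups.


Comparing ℤ_12 × ℤ_2 and ℤ_24:
gcd(12,2) = 2 ≠ 1. Max element order in ℤ_12×ℤ_2 is lcm(12,2) = 12 < 24, so it has no element of order 24

No, ℤ_12 × ℤ_2 ≇ ℤ_24


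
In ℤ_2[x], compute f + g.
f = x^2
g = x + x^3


Add coefficients mod 2:
x^0: 0 + 0 = 0 (mod 2)
x^1: 0 + 1 = 1 (mod 2)
x^2: 1 + 0 = 1 (mod 2)
x^3: 0 + 1 = 1 (mod 2)
Result: x + x^2 + x^3

f + g = x + x^2 + x^3


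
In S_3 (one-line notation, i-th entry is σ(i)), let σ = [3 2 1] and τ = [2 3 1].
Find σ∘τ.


σ∘τ: apply τ first, then σ
1 →τ 2 →σ 2
2 →τ 3 →σ 1
3 →τ 1 →σ 3

σ∘τ = [2 1 3]


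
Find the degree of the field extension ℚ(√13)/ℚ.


√13 has minimal polynomial x² - 13 (irreducible over ℚ since 13 is squarefree)

[ℚ(√13)/ℚ] = 2


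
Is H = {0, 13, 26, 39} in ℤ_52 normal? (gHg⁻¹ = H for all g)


H = {0, 13, 26, 39} in ℤ_52
ℤ_52 is abelian; every subgroup of an abelian group is normal

Yes, normal subgroup


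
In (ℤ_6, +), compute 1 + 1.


Operation: addition mod 6
1 + 1 = (a + b) mod 6 with a = 1, b = 1

1 + 1 = 2


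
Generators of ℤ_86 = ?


g generates ℤ_n iff gcd(g,n) = 1
Prime factors of 86: 2, 43
Generators are g ∈ {1,...,85} not divisible by any of these primes.
Generators: {1, 3, 5, 7, 9, 11, 13, 15, 17, 19, 21, 23, 25, 27, 29, 31, 33, 35, 37, 39, 41, 45, 47, 49, 51, 53, 55, 57, 59, 61, 63, 65, 67, 69, 71, 73, 75, 77, 79, 81, 83, 85}
Number of generators = φ(86) = 42

Generators of ℤ_86 = {1, 3, 5, 7, 9, 11, 13, 15, 17, 19, 21, 23, 25, 27, 29, 31, 33, 35, 37, 39, 41, 45, 47, 49, 51, 53, 55, 57, 59, 61, 63, 65, 67, 69, 71, 73, 75, 77, 79, 81, 83, 85}


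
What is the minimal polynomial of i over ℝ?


i satisfies x² + 1 = 0, irreducible over ℝ

Minimal polynomial: x² + 1


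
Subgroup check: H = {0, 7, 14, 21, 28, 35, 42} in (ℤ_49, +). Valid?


Subgroup test for H = {0, 7, 14, 21, 28, 35, 42} in (ℤ_49, +):
(1) 0 ∈ H? Yes
(2) Closure: for all a,b ∈ H, (a+b) mod 49 ∈ H? Yes
(3) Inverses: for all a ∈ H, -a mod 49 ∈ H? Yes

Yes, H is a subgroup of ℤ_49


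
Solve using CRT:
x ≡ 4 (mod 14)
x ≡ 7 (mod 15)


m₁ = 14, m₂ = 15, gcd = 1, so CRT applies. M = m₁·m₂ = 210
Let M₁ = M/m₁ = 15, M₂ = M/m₂ = 14
Find y₁ ≡ M₁⁻¹ (mod m₁): 15⁻¹ ≡ 1 (mod 14)
Find y₂ ≡ M₂⁻¹ (mod m₂): 14⁻¹ ≡ 14 (mod 15)
x = a₁·M₁·y₁ + a₂·M₂·y₂ = 4·15·1 + 7·14·14 = 1432
Reduce mod 210: x ≡ 172
Check: 172 mod 14 = 4 ✓, 172 mod 15 = 7 ✓

x ≡ 172 (mod 210)


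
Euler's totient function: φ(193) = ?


Factor n: 193 = 193
φ(n) = n · ∏(1 - 1/p) over distinct primes p | n
φ(193) = 193 · (1 - 1/193) = 192

φ(193) = 192


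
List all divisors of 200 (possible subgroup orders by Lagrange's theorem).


Lagrange's theorem: |H| divides |G|
|G| = 200
Divisors of 200: 1, 2, 4, 5, 8, 10, 20, 25, 40, 50, 100, 200

Possible subgroup orders: {1, 2, 4, 5, 8, 10, 20, 25, 40, 50, 100, 200}


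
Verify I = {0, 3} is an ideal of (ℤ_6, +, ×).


Check ideal conditions for I = {0, 3} in ℤ_6:
(1) I is an additive subgroup? Yes
(2) For r ∈ ℤ_6 and a ∈ I: r·a ∈ I? Yes

Yes, I is an ideal of ℤ_6


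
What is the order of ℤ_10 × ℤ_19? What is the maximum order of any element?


|ℤ_10 × ℤ_19| = 10 × 19 = 190
Max element order = lcm(10,19) = 190
Cyclic? Yes (gcd=1)

|ℤ_10×ℤ_19| = 190, max element order = 190


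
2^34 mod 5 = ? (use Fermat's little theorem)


Fermat's little theorem: if p is prime and gcd(a,p)=1, then a^(p-1) ≡ 1 (mod p)
p = 5 is prime, gcd(2,5) = 1
Reduce exponent: 34 mod 4 = 2
So 2^34 ≡ 2^2 (mod 5)
2^2 mod 5 = 4

2^34 ≡ 4 (mod 5)


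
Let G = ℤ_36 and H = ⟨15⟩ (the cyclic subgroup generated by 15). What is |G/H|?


|⟨15⟩| = n / gcd(15, 36) = 36 / 3 = 12
H is normal (ℤ_36 is abelian).
|G/H| = |G| / |H| = 36 / 12 = 3

|G/H| = 3


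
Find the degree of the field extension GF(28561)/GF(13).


GF(28561) = GF(13^4), so the extension degree is 4

[GF(28561)/GF(13)] = 4


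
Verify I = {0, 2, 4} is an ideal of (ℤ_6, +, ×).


Check ideal conditions for I = {0, 2, 4} in ℤ_6:
(1) I is an additive subgroup? Yes
(2) For r ∈ ℤ_6 and a ∈ I: r·a ∈ I? Yes

Yes, I is an ideal of ℤ_6


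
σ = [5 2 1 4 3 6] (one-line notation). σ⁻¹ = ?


To find σ⁻¹, swap domain and range:
σ(1) = 5 → σ⁻¹(5) = 1
σ(2) = 2 → σ⁻¹(2) = 2
σ(3) = 1 → σ⁻¹(1) = 3
σ(4) = 4 → σ⁻¹(4) = 4
σ(5) = 3 → σ⁻¹(3) = 5
σ(6) = 6 → σ⁻¹(6) = 6

σ⁻¹ = [3 2 5 4 1 6]


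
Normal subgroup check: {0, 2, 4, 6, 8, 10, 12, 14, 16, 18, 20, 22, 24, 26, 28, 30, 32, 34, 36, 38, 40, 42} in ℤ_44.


H = {0, 2, 4, 6, 8, 10, 12, 14, 16, 18, 20, 22, 24, 26, 28, 30, 32, 34, 36, 38, 40, 42} in ℤ_44
ℤ_44 is abelian; every subgroup of an abelian group is normal

Yes, normal subgroup


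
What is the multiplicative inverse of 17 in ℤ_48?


Use the extended Euclidean algorithm to write 1 = 17·s + 48·t; then s mod 48 is the inverse.
Euclidean algorithm:
  17 = 0·48 + 17
  48 = 2·17 + 14
  17 = 1·14 + 3
  14 = 4·3 + 2
  3 = 1·2 + 1
  2 = 2·1 + 0
gcd(17,48) = 1
Back-substitution gives: 17·(17) + 48·(-6) = 1
So 17⁻¹ ≡ 17 ≡ 17 (mod 48)
Check: 17 × 17 = 289 ≡ 1 (mod 48) ✓

17⁻¹ ≡ 17 (mod 48)


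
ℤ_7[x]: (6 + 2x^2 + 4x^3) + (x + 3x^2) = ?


Add coefficients mod 7:
x^0: 6 + 0 = 6 (mod 7)
x^1: 0 + 1 = 1 (mod 7)
x^2: 2 + 3 = 5 (mod 7)
x^3: 4 + 0 = 4 (mod 7)
Result: 6 + x + 5x^2 + 4x^3

f + g = 6 + x + 5x^2 + 4x^3
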